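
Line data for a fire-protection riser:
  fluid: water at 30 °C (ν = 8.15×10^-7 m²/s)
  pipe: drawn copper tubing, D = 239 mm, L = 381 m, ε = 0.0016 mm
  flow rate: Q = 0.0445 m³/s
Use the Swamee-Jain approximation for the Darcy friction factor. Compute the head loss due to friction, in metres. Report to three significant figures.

V = 4Q/(πD²) = 4·0.0445/(π·0.239²) = 0.9919 m/s
Re = VD/ν = 0.9919·0.239/8.15×10^-7 = 2.91×10^5 → turbulent
ε/D = 0.0016/239 = 6.69×10^-6
Swamee-Jain: f = 0.01454
h_f = f(L/D)V²/(2g) = 0.01454·(381/0.239)·0.9919²/(2·9.81) = 1.162 m

h_f ≈ 1.16 m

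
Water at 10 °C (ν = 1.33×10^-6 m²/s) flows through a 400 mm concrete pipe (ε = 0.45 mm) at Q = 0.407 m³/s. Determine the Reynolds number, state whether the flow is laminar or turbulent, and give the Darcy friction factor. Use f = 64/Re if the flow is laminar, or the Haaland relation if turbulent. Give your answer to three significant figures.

Re ≈ 9.74×10^5; turbulent; f ≈ 0.0205

V = 4Q/(πD²) = 3.239 m/s
Re = VD/ν = 3.239·0.400/1.33×10^-6 = 9.74×10^5
Re > 4000 → turbulent; ε/D = 0.00113
Haaland: f = 0.02050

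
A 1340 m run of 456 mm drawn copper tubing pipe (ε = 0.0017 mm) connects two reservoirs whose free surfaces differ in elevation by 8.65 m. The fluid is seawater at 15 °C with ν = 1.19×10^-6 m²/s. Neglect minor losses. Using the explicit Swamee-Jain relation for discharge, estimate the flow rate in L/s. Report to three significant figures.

Q ≈ 357 L/s

Swamee-Jain (Type II): Q = -0.965·√(gD⁵h_f/L)·ln[ε/(3.7D) + √(3.17ν²L/(gD³h_f))]
√(gD⁵h_f/L) = √(9.81·0.456⁵·8.65/1340) = 0.03533
ε/(3.7D) = 1.01×10^-6; √(3.17ν²L/(gD³h_f)) = 2.73×10^-5
Q = -0.965·0.03533·ln(2.835×10^-5) = 0.3570 m³/s
Check: V = 2.19 m/s, Re = 8.38×10^5, f = 0.01204, h_f = 8.62 m ≈ 8.65 m ✓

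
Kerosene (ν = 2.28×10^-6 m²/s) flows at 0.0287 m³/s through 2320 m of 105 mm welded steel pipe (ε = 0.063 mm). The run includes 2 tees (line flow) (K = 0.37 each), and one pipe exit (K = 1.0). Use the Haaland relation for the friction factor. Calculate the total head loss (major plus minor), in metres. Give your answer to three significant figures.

V = 4Q/(πD²) = 3.314 m/s; V²/2g = 0.5599 m
Re = 1.53×10^5, ε/D = 6.00×10^-4 → f = 0.01959 (Haaland)
Major: h_f = f(L/D)·V²/2g = 0.01959·22095·0.5599 = 242.3 m
Minor: ΣK = 1.74; h_m = ΣK·V²/2g = 0.9743 m
Total H_L = 242.3 + 0.9743 = 243.3 m

H_L ≈ 243 m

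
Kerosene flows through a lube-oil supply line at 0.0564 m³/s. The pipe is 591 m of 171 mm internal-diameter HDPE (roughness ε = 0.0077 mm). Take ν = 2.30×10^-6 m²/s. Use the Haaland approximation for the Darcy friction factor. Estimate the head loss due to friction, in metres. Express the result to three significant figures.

V = 4Q/(πD²) = 4·0.0564/(π·0.171²) = 2.456 m/s
Re = VD/ν = 2.456·0.171/2.30×10^-6 = 1.83×10^5 → turbulent
ε/D = 0.0077/171 = 4.50×10^-5
Haaland: f = 0.01606
h_f = f(L/D)V²/(2g) = 0.01606·(591/0.171)·2.456²/(2·9.81) = 17.06 m

h_f ≈ 17.1 m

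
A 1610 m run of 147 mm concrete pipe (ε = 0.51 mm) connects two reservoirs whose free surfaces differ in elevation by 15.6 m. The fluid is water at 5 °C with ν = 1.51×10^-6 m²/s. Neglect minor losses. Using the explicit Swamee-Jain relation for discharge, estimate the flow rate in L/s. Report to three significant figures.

Swamee-Jain (Type II): Q = -0.965·√(gD⁵h_f/L)·ln[ε/(3.7D) + √(3.17ν²L/(gD³h_f))]
√(gD⁵h_f/L) = √(9.81·0.147⁵·15.6/1610) = 0.002554
ε/(3.7D) = 9.38×10^-4; √(3.17ν²L/(gD³h_f)) = 1.55×10^-4
Q = -0.965·0.002554·ln(0.001092) = 0.01681 m³/s
Check: V = 0.990 m/s, Re = 9.64×10^4, f = 0.02875, h_f = 15.7 m ≈ 15.6 m ✓

Q ≈ 16.8 L/s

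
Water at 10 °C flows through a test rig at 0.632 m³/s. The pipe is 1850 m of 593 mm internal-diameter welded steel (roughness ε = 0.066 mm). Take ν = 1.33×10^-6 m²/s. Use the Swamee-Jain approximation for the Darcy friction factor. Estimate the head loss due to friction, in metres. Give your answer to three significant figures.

h_f ≈ 11.4 m

V = 4Q/(πD²) = 4·0.632/(π·0.593²) = 2.288 m/s
Re = VD/ν = 2.288·0.593/1.33×10^-6 = 1.02×10^6 → turbulent
ε/D = 0.066/593 = 1.11×10^-4
Swamee-Jain: f = 0.01365
h_f = f(L/D)V²/(2g) = 0.01365·(1850/0.593)·2.288²/(2·9.81) = 11.37 m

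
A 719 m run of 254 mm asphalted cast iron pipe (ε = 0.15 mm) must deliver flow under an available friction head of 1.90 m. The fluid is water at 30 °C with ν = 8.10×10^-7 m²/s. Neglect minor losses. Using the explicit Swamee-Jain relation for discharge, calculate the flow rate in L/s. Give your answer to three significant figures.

Q ≈ 42.3 L/s

Swamee-Jain (Type II): Q = -0.965·√(gD⁵h_f/L)·ln[ε/(3.7D) + √(3.17ν²L/(gD³h_f))]
√(gD⁵h_f/L) = √(9.81·0.254⁵·1.90/719) = 0.005235
ε/(3.7D) = 1.60×10^-4; √(3.17ν²L/(gD³h_f)) = 7.00×10^-5
Q = -0.965·0.005235·ln(2.296×10^-4) = 0.04233 m³/s
Check: V = 0.835 m/s, Re = 2.62×10^5, f = 0.01900, h_f = 1.91 m ≈ 1.90 m ✓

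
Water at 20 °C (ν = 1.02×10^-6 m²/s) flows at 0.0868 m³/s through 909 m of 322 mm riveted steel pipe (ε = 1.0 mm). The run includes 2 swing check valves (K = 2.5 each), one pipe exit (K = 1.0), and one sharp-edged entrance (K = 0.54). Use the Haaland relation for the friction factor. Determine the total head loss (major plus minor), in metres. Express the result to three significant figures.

H_L ≈ 4.76 m

V = 4Q/(πD²) = 1.066 m/s; V²/2g = 0.05791 m
Re = 3.36×10^5, ε/D = 0.00311 → f = 0.02683 (Haaland)
Major: h_f = f(L/D)·V²/2g = 0.02683·2823·0.05791 = 4.385 m
Minor: ΣK = 6.54; h_m = ΣK·V²/2g = 0.3787 m
Total H_L = 4.385 + 0.3787 = 4.764 m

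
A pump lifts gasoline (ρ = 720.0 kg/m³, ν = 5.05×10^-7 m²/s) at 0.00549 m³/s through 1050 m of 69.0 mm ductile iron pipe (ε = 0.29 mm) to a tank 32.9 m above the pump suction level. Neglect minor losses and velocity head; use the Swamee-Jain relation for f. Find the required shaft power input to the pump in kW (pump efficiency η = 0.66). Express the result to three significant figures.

P_shaft ≈ 4.83 kW

V = 4Q/(πD²) = 1.468 m/s; Re = 2.01×10^5; ε/D = 0.00420; f = 0.02954
h_f = f(L/D)V²/2g = 49.39 m
Total head H = z + h_f = 32.9 + 49.39 = 82.29 m
P_hyd = ρgQH = 720.0·9.81·0.00549·82.29 = 3.191 kW
P_shaft = P_hyd/η = 3.191/0.66 = 4.835 kW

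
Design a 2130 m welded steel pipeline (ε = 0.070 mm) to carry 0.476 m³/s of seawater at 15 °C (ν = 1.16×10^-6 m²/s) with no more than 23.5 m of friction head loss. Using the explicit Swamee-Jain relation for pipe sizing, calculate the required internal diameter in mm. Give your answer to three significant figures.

Swamee-Jain (Type III): D = 0.66·[ε^1.25·(LQ²/(gh_f))^4.75 + ν·Q^9.4·(L/(gh_f))^5.2]^0.04
LQ²/(gh_f) = 2.093; L/(gh_f) = 9.239
Term 1 = ε^1.25·(…)^4.75 = 2.14×10^-4; Term 2 = ν·Q^9.4·(…)^5.2 = 1.14×10^-4
D = 0.66·(2.14×10^-4 + 1.14×10^-4)^0.04 = 0.4788 m = 479 mm
Check: V = 2.64 m/s, Re = 1.09×10^6, f = 0.01406, h_f = 22.3 m ≈ 23.5 m ✓

D ≈ 479 mm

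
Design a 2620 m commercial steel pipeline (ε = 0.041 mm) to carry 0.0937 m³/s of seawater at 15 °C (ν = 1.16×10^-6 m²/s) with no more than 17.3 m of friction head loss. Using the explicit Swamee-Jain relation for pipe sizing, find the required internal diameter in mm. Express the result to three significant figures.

D ≈ 283 mm

Swamee-Jain (Type III): D = 0.66·[ε^1.25·(LQ²/(gh_f))^4.75 + ν·Q^9.4·(L/(gh_f))^5.2]^0.04
LQ²/(gh_f) = 0.1355; L/(gh_f) = 15.44
Term 1 = ε^1.25·(…)^4.75 = 2.47×10^-10; Term 2 = ν·Q^9.4·(…)^5.2 = 3.80×10^-10
D = 0.66·(2.47×10^-10 + 3.80×10^-10)^0.04 = 0.2828 m = 283 mm
Check: V = 1.49 m/s, Re = 3.64×10^5, f = 0.01549, h_f = 16.3 m ≈ 17.3 m ✓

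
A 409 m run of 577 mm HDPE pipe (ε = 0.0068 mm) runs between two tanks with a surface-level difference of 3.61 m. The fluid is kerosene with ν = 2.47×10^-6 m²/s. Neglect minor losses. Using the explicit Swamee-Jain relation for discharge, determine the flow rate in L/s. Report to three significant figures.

Q ≈ 732 L/s

Swamee-Jain (Type II): Q = -0.965·√(gD⁵h_f/L)·ln[ε/(3.7D) + √(3.17ν²L/(gD³h_f))]
√(gD⁵h_f/L) = √(9.81·0.577⁵·3.61/409) = 0.07442
ε/(3.7D) = 3.19×10^-6; √(3.17ν²L/(gD³h_f)) = 3.41×10^-5
Q = -0.965·0.07442·ln(3.728×10^-5) = 0.7323 m³/s
Check: V = 2.80 m/s, Re = 6.54×10^5, f = 0.01271, h_f = 3.60 m ≈ 3.61 m ✓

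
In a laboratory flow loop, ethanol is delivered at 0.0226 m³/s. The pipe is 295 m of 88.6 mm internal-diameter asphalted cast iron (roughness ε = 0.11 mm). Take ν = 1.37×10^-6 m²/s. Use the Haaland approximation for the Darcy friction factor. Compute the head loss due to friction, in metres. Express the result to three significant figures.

V = 4Q/(πD²) = 4·0.0226/(π·0.0886²) = 3.666 m/s
Re = VD/ν = 3.666·0.0886/1.37×10^-6 = 2.37×10^5 → turbulent
ε/D = 0.11/88.6 = 0.00124
Haaland: f = 0.02167
h_f = f(L/D)V²/(2g) = 0.02167·(295/0.0886)·3.666²/(2·9.81) = 49.41 m

h_f ≈ 49.4 m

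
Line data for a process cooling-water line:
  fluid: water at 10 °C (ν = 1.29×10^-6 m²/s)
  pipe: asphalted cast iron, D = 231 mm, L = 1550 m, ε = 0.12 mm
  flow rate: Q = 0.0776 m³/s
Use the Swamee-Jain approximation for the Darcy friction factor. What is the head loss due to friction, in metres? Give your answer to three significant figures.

h_f ≈ 21.5 m

V = 4Q/(πD²) = 4·0.0776/(π·0.231²) = 1.852 m/s
Re = VD/ν = 1.852·0.231/1.29×10^-6 = 3.32×10^5 → turbulent
ε/D = 0.12/231 = 5.19×10^-4
Swamee-Jain: f = 0.01832
h_f = f(L/D)V²/(2g) = 0.01832·(1550/0.231)·1.852²/(2·9.81) = 21.48 m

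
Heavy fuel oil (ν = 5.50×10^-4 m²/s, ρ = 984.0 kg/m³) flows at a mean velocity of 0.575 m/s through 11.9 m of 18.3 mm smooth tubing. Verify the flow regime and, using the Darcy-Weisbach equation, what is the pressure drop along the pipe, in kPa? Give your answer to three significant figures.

Re = VD/ν = 0.575·0.01830/5.50×10^-4 = 19.1 → laminar (Re < 2300)
f = 64/Re = 3.345
h_f = f(L/D)V²/(2g) = 3.345·(11.9/0.01830)·0.575²/(2·9.81) = 36.66 m
Δp = ρg·h_f = 984.0·9.81·36.66 = 353.9 kPa

Δp ≈ 354 kPa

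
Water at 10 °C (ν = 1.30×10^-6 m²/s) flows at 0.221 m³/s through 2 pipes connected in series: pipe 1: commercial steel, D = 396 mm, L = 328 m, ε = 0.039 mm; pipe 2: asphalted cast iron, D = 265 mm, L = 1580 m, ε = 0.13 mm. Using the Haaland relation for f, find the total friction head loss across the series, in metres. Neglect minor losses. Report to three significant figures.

Pipe 1: V = 1.794 m/s, Re = 5.47×10^5, ε/D = 9.85×10^-5, f = 0.01410, h_1 = f(L/D)V²/2g = 1.917 m
Pipe 2: V = 4.007 m/s, Re = 8.17×10^5, ε/D = 4.91×10^-4, f = 0.01720, h_2 = f(L/D)V²/2g = 83.93 m
Series → Q common, losses add: H = Σh = 85.85 m

H ≈ 85.8 m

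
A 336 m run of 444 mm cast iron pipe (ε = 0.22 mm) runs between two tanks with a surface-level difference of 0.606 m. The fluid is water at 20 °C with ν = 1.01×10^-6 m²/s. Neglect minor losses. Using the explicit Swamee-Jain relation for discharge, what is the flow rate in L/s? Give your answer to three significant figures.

Q ≈ 145 L/s

Swamee-Jain (Type II): Q = -0.965·√(gD⁵h_f/L)·ln[ε/(3.7D) + √(3.17ν²L/(gD³h_f))]
√(gD⁵h_f/L) = √(9.81·0.444⁵·0.606/336) = 0.01747
ε/(3.7D) = 1.34×10^-4; √(3.17ν²L/(gD³h_f)) = 4.57×10^-5
Q = -0.965·0.01747·ln(1.796×10^-4) = 0.1454 m³/s
Check: V = 0.939 m/s, Re = 4.13×10^5, f = 0.01793, h_f = 0.610 m ≈ 0.606 m ✓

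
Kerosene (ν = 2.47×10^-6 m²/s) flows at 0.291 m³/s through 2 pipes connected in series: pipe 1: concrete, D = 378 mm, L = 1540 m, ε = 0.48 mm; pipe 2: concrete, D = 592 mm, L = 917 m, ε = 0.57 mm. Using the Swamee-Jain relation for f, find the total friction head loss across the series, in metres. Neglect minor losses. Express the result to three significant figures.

Pipe 1: V = 2.593 m/s, Re = 3.97×10^5, ε/D = 0.00127, f = 0.02159, h_1 = f(L/D)V²/2g = 30.15 m
Pipe 2: V = 1.057 m/s, Re = 2.53×10^5, ε/D = 9.63×10^-4, f = 0.02076, h_2 = f(L/D)V²/2g = 1.832 m
Series → Q common, losses add: H = Σh = 31.98 m

H ≈ 32.0 m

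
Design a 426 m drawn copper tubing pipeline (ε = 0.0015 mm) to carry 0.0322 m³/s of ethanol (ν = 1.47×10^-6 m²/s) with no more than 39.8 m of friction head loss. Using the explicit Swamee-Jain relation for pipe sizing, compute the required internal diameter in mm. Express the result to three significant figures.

D ≈ 108 mm

Swamee-Jain (Type III): D = 0.66·[ε^1.25·(LQ²/(gh_f))^4.75 + ν·Q^9.4·(L/(gh_f))^5.2]^0.04
LQ²/(gh_f) = 0.001131; L/(gh_f) = 1.091
Term 1 = ε^1.25·(…)^4.75 = 5.30×10^-22; Term 2 = ν·Q^9.4·(…)^5.2 = 2.18×10^-20
D = 0.66·(5.30×10^-22 + 2.18×10^-20)^0.04 = 0.1080 m = 108 mm
Check: V = 3.51 m/s, Re = 2.58×10^5, f = 0.01494, h_f = 37.1 m ≈ 39.8 m ✓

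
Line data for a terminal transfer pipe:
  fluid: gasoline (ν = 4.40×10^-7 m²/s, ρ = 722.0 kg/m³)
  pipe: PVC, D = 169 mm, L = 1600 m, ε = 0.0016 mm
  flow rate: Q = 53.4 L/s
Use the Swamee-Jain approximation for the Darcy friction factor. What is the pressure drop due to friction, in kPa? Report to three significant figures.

Δp ≈ 233 kPa

V = 4Q/(πD²) = 4·0.0534/(π·0.169²) = 2.381 m/s
Re = VD/ν = 2.381·0.169/4.40×10^-7 = 9.14×10^5 → turbulent
ε/D = 0.0016/169 = 9.47×10^-6
Swamee-Jain: f = 0.01201
h_f = f(L/D)V²/(2g) = 0.01201·(1600/0.169)·2.381²/(2·9.81) = 32.83 m
Δp = ρg·h_f = 722.0·9.81·32.83 = 232.5 kPa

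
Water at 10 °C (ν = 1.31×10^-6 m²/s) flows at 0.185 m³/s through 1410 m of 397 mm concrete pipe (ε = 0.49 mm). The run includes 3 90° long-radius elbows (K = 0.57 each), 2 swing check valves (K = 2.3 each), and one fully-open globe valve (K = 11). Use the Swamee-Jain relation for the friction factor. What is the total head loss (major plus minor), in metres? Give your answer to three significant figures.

V = 4Q/(πD²) = 1.495 m/s; V²/2g = 0.1138 m
Re = 4.53×10^5, ε/D = 0.00123 → f = 0.02137 (Swamee-Jain)
Major: h_f = f(L/D)·V²/2g = 0.02137·3552·0.1138 = 8.642 m
Minor: ΣK = 17.3; h_m = ΣK·V²/2g = 1.971 m
Total H_L = 8.642 + 1.971 = 10.61 m

H_L ≈ 10.6 m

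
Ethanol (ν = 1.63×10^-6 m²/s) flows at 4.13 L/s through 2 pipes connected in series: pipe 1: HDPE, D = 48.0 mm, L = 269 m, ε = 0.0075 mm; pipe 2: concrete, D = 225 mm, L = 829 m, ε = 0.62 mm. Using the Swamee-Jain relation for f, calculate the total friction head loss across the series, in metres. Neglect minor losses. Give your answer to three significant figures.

Pipe 1: V = 2.282 m/s, Re = 6.72×10^4, ε/D = 1.56×10^-4, f = 0.02017, h_1 = f(L/D)V²/2g = 30.02 m
Pipe 2: V = 0.1039 m/s, Re = 1.43×10^4, ε/D = 0.00276, f = 0.03311, h_2 = f(L/D)V²/2g = 0.06709 m
Series → Q common, losses add: H = Σh = 30.08 m

H ≈ 30.1 m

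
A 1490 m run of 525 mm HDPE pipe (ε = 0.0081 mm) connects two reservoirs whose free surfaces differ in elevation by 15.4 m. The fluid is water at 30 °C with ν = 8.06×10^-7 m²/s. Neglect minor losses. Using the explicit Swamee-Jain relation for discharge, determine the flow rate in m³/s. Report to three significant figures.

Swamee-Jain (Type II): Q = -0.965·√(gD⁵h_f/L)·ln[ε/(3.7D) + √(3.17ν²L/(gD³h_f))]
√(gD⁵h_f/L) = √(9.81·0.525⁵·15.4/1490) = 0.06359
ε/(3.7D) = 4.17×10^-6; √(3.17ν²L/(gD³h_f)) = 1.18×10^-5
Q = -0.965·0.06359·ln(1.602×10^-5) = 0.6776 m³/s
Check: V = 3.13 m/s, Re = 2.04×10^6, f = 0.01089, h_f = 15.4 m ≈ 15.4 m ✓

Q ≈ 0.678 m³/s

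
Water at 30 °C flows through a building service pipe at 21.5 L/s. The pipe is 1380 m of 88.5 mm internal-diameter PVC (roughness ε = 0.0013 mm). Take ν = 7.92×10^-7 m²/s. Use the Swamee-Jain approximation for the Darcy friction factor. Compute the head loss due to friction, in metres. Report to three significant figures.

V = 4Q/(πD²) = 4·0.0215/(π·0.0885²) = 3.495 m/s
Re = VD/ν = 3.495·0.0885/7.92×10^-7 = 3.91×10^5 → turbulent
ε/D = 0.0013/88.5 = 1.47×10^-5
Swamee-Jain: f = 0.01389
h_f = f(L/D)V²/(2g) = 0.01389·(1380/0.0885)·3.495²/(2·9.81) = 134.9 m

h_f ≈ 135 m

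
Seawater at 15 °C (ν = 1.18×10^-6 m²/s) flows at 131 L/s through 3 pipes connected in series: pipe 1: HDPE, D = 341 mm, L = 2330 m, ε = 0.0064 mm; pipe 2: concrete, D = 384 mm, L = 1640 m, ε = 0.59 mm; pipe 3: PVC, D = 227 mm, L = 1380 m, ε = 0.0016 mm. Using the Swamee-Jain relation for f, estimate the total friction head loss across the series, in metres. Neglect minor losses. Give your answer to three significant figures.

H ≈ 57.5 m

Pipe 1: V = 1.434 m/s, Re = 4.15×10^5, ε/D = 1.88×10^-5, f = 0.01381, h_1 = f(L/D)V²/2g = 9.893 m
Pipe 2: V = 1.131 m/s, Re = 3.68×10^5, ε/D = 0.00154, f = 0.02259, h_2 = f(L/D)V²/2g = 6.292 m
Pipe 3: V = 3.237 m/s, Re = 6.23×10^5, ε/D = 7.05×10^-6, f = 0.01272, h_3 = f(L/D)V²/2g = 41.30 m
Series → Q common, losses add: H = Σh = 57.49 m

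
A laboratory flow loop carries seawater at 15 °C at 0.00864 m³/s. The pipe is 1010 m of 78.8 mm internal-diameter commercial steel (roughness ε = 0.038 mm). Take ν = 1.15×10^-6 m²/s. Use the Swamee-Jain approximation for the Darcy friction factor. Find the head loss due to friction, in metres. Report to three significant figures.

h_f ≈ 40.7 m

V = 4Q/(πD²) = 4·0.00864/(π·0.0788²) = 1.772 m/s
Re = VD/ν = 1.772·0.0788/1.15×10^-6 = 1.21×10^5 → turbulent
ε/D = 0.038/78.8 = 4.82×10^-4
Swamee-Jain: f = 0.01985
h_f = f(L/D)V²/(2g) = 0.01985·(1010/0.0788)·1.772²/(2·9.81) = 40.71 m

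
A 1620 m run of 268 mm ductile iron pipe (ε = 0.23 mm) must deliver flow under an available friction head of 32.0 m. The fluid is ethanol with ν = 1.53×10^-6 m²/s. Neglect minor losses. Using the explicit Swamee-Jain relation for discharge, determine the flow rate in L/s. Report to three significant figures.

Swamee-Jain (Type II): Q = -0.965·√(gD⁵h_f/L)·ln[ε/(3.7D) + √(3.17ν²L/(gD³h_f))]
√(gD⁵h_f/L) = √(9.81·0.268⁵·32.0/1620) = 0.01637
ε/(3.7D) = 2.32×10^-4; √(3.17ν²L/(gD³h_f)) = 4.46×10^-5
Q = -0.965·0.01637·ln(2.766×10^-4) = 0.1294 m³/s
Check: V = 2.29 m/s, Re = 4.02×10^5, f = 0.01987, h_f = 32.2 m ≈ 32.0 m ✓

Q ≈ 129 L/s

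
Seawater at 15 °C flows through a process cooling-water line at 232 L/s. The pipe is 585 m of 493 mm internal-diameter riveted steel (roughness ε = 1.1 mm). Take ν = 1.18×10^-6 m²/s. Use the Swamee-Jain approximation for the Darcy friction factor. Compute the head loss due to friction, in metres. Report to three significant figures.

V = 4Q/(πD²) = 4·0.232/(π·0.493²) = 1.215 m/s
Re = VD/ν = 1.215·0.493/1.18×10^-6 = 5.08×10^5 → turbulent
ε/D = 1.1/493 = 0.00223
Swamee-Jain: f = 0.02456
h_f = f(L/D)V²/(2g) = 0.02456·(585/0.493)·1.215²/(2·9.81) = 2.194 m

h_f ≈ 2.19 m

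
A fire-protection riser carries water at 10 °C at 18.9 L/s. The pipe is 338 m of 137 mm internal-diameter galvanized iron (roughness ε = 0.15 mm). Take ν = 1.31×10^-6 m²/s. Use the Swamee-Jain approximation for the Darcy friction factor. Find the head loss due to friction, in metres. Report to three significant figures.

h_f ≈ 4.57 m

V = 4Q/(πD²) = 4·0.0189/(π·0.137²) = 1.282 m/s
Re = VD/ν = 1.282·0.137/1.31×10^-6 = 1.34×10^5 → turbulent
ε/D = 0.15/137 = 0.00109
Swamee-Jain: f = 0.02213
h_f = f(L/D)V²/(2g) = 0.02213·(338/0.137)·1.282²/(2·9.81) = 4.574 m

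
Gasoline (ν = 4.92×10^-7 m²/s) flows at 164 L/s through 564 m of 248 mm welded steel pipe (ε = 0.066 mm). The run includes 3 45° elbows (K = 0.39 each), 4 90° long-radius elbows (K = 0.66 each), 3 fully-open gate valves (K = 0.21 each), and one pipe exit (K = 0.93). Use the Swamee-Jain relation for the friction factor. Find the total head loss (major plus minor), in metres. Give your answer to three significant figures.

V = 4Q/(πD²) = 3.395 m/s; V²/2g = 0.5875 m
Re = 1.71×10^6, ε/D = 2.66×10^-4 → f = 0.01513 (Swamee-Jain)
Major: h_f = f(L/D)·V²/2g = 0.01513·2274·0.5875 = 20.21 m
Minor: ΣK = 5.37; h_m = ΣK·V²/2g = 3.155 m
Total H_L = 20.21 + 3.155 = 23.36 m

H_L ≈ 23.4 m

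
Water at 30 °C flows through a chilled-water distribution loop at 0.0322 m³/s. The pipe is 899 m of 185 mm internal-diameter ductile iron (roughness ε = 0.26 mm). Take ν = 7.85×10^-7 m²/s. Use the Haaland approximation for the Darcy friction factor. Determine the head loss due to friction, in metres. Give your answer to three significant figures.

V = 4Q/(πD²) = 4·0.0322/(π·0.185²) = 1.198 m/s
Re = VD/ν = 1.198·0.185/7.85×10^-7 = 2.82×10^5 → turbulent
ε/D = 0.26/185 = 0.00141
Haaland: f = 0.02213
h_f = f(L/D)V²/(2g) = 0.02213·(899/0.185)·1.198²/(2·9.81) = 7.864 m

h_f ≈ 7.86 m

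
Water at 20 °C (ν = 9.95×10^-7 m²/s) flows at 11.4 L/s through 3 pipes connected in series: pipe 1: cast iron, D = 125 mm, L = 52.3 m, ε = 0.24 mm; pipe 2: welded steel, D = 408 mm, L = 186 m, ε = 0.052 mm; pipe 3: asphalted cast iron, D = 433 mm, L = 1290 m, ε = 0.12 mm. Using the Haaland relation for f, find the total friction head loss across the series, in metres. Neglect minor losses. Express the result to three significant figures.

H ≈ 0.477 m

Pipe 1: V = 0.9290 m/s, Re = 1.17×10^5, ε/D = 0.00192, f = 0.02456, h_1 = f(L/D)V²/2g = 0.4519 m
Pipe 2: V = 0.08720 m/s, Re = 3.58×10^4, ε/D = 1.27×10^-4, f = 0.02267, h_2 = f(L/D)V²/2g = 0.004004 m
Pipe 3: V = 0.07742 m/s, Re = 3.37×10^4, ε/D = 2.77×10^-4, f = 0.02334, h_3 = f(L/D)V²/2g = 0.02125 m
Series → Q common, losses add: H = Σh = 0.4772 m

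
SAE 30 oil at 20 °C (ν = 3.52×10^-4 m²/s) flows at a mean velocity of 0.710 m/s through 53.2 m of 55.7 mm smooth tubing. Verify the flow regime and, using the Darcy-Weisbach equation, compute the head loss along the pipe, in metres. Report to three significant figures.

Re = VD/ν = 0.710·0.05570/3.52×10^-4 = 112 → laminar (Re < 2300)
f = 64/Re = 0.5697
h_f = f(L/D)V²/(2g) = 0.5697·(53.2/0.05570)·0.710²/(2·9.81) = 13.98 m

h_f ≈ 14.0 m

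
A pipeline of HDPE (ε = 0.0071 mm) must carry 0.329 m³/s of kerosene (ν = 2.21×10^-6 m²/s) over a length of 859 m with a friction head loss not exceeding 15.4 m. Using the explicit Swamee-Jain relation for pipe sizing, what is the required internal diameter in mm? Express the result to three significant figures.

D ≈ 371 mm

Swamee-Jain (Type III): D = 0.66·[ε^1.25·(LQ²/(gh_f))^4.75 + ν·Q^9.4·(L/(gh_f))^5.2]^0.04
LQ²/(gh_f) = 0.6155; L/(gh_f) = 5.686
Term 1 = ε^1.25·(…)^4.75 = 3.65×10^-8; Term 2 = ν·Q^9.4·(…)^5.2 = 5.38×10^-7
D = 0.66·(3.65×10^-8 + 5.38×10^-7)^0.04 = 0.3715 m = 371 mm
Check: V = 3.04 m/s, Re = 5.10×10^5, f = 0.01335, h_f = 14.5 m ≈ 15.4 m ✓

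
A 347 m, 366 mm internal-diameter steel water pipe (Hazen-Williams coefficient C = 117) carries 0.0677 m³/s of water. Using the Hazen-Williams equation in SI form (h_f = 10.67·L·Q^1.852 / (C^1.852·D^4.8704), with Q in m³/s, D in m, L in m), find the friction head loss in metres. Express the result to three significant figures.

h_f ≈ 0.499 m

h_f = 10.67·347·0.0677^1.852 / (117^1.852·0.366^4.8704) = 0.4994 m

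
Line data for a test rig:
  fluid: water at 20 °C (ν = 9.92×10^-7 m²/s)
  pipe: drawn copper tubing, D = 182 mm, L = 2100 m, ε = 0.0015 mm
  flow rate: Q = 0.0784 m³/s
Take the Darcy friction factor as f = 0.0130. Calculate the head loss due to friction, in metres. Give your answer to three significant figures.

V = 4Q/(πD²) = 4·0.0784/(π·0.182²) = 3.014 m/s
h_f = f(L/D)V²/(2g) = 0.01300·(2100/0.182)·3.014²/(2·9.81) = 69.43 m

h_f ≈ 69.4 m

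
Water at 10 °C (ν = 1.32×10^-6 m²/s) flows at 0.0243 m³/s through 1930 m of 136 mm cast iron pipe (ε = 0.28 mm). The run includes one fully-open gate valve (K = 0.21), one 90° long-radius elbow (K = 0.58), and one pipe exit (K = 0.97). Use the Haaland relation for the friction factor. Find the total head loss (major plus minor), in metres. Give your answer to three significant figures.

V = 4Q/(πD²) = 1.673 m/s; V²/2g = 0.1426 m
Re = 1.72×10^5, ε/D = 0.00206 → f = 0.02454 (Haaland)
Major: h_f = f(L/D)·V²/2g = 0.02454·14191·0.1426 = 49.66 m
Minor: ΣK = 1.76; h_m = ΣK·V²/2g = 0.2510 m
Total H_L = 49.66 + 0.2510 = 49.91 m

H_L ≈ 49.9 m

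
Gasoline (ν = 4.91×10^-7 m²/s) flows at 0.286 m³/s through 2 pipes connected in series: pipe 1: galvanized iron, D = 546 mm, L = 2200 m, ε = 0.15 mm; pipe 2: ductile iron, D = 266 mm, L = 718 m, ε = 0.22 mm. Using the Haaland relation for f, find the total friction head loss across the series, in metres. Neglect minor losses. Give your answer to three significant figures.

H ≈ 73.6 m

Pipe 1: V = 1.221 m/s, Re = 1.36×10^6, ε/D = 2.75×10^-4, f = 0.01520, h_1 = f(L/D)V²/2g = 4.657 m
Pipe 2: V = 5.147 m/s, Re = 2.79×10^6, ε/D = 8.27×10^-4, f = 0.01891, h_2 = f(L/D)V²/2g = 68.90 m
Series → Q common, losses add: H = Σh = 73.55 m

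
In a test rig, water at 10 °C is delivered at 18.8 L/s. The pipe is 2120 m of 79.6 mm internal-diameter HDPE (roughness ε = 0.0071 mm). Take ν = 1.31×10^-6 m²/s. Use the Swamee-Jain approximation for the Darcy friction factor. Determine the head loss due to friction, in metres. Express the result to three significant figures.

V = 4Q/(πD²) = 4·0.0188/(π·0.0796²) = 3.778 m/s
Re = VD/ν = 3.778·0.0796/1.31×10^-6 = 2.30×10^5 → turbulent
ε/D = 0.0071/79.6 = 8.92×10^-5
Swamee-Jain: f = 0.01595
h_f = f(L/D)V²/(2g) = 0.01595·(2120/0.0796)·3.778²/(2·9.81) = 309.1 m

h_f ≈ 309 m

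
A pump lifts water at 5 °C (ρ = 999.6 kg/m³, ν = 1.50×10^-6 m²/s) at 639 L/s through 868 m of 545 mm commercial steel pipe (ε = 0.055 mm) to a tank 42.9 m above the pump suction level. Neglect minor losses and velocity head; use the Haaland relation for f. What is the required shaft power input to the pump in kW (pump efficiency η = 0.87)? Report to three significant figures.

V = 4Q/(πD²) = 2.739 m/s; Re = 9.95×10^5; ε/D = 1.01×10^-4; f = 0.01334
h_f = f(L/D)V²/2g = 8.128 m
Total head H = z + h_f = 42.9 + 8.128 = 51.03 m
P_hyd = ρgQH = 999.6·9.81·0.639·51.03 = 319.7 kW
P_shaft = P_hyd/η = 319.7/0.87 = 367.5 kW

P_shaft ≈ 368 kW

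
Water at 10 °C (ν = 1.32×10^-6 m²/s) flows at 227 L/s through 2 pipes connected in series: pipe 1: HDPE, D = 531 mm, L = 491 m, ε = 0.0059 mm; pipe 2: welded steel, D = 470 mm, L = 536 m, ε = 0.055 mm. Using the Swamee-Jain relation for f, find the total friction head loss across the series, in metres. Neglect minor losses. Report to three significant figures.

Pipe 1: V = 1.025 m/s, Re = 4.12×10^5, ε/D = 1.11×10^-5, f = 0.01371, h_1 = f(L/D)V²/2g = 0.6790 m
Pipe 2: V = 1.308 m/s, Re = 4.66×10^5, ε/D = 1.17×10^-4, f = 0.01478, h_2 = f(L/D)V²/2g = 1.470 m
Series → Q common, losses add: H = Σh = 2.149 m

H ≈ 2.15 m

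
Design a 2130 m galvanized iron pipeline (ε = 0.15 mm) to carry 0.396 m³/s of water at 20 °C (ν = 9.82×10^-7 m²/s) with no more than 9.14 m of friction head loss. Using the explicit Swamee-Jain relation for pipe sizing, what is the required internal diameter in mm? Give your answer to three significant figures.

D ≈ 551 mm

Swamee-Jain (Type III): D = 0.66·[ε^1.25·(LQ²/(gh_f))^4.75 + ν·Q^9.4·(L/(gh_f))^5.2]^0.04
LQ²/(gh_f) = 3.725; L/(gh_f) = 23.76
Term 1 = ε^1.25·(…)^4.75 = 0.00857; Term 2 = ν·Q^9.4·(…)^5.2 = 0.00231
D = 0.66·(0.00857 + 0.00231)^0.04 = 0.5508 m = 551 mm
Check: V = 1.66 m/s, Re = 9.32×10^5, f = 0.01555, h_f = 8.47 m ≈ 9.14 m ✓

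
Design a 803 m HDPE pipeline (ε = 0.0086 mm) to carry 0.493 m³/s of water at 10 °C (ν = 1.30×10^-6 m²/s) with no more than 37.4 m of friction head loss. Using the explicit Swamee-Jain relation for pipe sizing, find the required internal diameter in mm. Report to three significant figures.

Swamee-Jain (Type III): D = 0.66·[ε^1.25·(LQ²/(gh_f))^4.75 + ν·Q^9.4·(L/(gh_f))^5.2]^0.04
LQ²/(gh_f) = 0.5319; L/(gh_f) = 2.189
Term 1 = ε^1.25·(…)^4.75 = 2.32×10^-8; Term 2 = ν·Q^9.4·(…)^5.2 = 9.90×10^-8
D = 0.66·(2.32×10^-8 + 9.90×10^-8)^0.04 = 0.3492 m = 349 mm
Check: V = 5.15 m/s, Re = 1.38×10^6, f = 0.01169, h_f = 36.3 m ≈ 37.4 m ✓

D ≈ 349 mm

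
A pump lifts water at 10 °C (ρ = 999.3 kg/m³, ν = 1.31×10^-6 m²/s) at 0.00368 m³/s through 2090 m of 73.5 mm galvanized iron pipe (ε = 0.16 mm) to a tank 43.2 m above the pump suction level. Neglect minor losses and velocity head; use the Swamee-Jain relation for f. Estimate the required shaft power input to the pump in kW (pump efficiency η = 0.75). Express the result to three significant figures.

V = 4Q/(πD²) = 0.8673 m/s; Re = 4.87×10^4; ε/D = 0.00218; f = 0.02725
h_f = f(L/D)V²/2g = 29.71 m
Total head H = z + h_f = 43.2 + 29.71 = 72.91 m
P_hyd = ρgQH = 999.3·9.81·0.00368·72.91 = 2.630 kW
P_shaft = P_hyd/η = 2.630/0.75 = 3.507 kW

P_shaft ≈ 3.51 kW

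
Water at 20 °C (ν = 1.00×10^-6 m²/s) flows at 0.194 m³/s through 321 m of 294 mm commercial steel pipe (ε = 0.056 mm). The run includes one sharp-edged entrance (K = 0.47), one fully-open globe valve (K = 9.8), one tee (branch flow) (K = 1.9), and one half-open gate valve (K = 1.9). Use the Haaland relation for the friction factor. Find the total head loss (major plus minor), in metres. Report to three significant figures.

H_L ≈ 12.5 m

V = 4Q/(πD²) = 2.858 m/s; V²/2g = 0.4162 m
Re = 8.40×10^5, ε/D = 1.90×10^-4 → f = 0.01464 (Haaland)
Major: h_f = f(L/D)·V²/2g = 0.01464·1092·0.4162 = 6.652 m
Minor: ΣK = 14.1; h_m = ΣK·V²/2g = 5.856 m
Total H_L = 6.652 + 5.856 = 12.51 m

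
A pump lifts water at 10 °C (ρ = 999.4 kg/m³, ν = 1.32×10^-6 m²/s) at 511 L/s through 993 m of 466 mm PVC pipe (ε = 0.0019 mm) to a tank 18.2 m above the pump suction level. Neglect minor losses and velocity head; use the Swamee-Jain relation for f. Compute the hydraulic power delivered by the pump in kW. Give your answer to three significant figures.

V = 4Q/(πD²) = 2.996 m/s; Re = 1.06×10^6; ε/D = 4.08×10^-6; f = 0.01160
h_f = f(L/D)V²/2g = 11.31 m
Total head H = z + h_f = 18.2 + 11.31 = 29.51 m
P_hyd = ρgQH = 999.4·9.81·0.511·29.51 = 147.9 kW

P_hyd ≈ 148 kW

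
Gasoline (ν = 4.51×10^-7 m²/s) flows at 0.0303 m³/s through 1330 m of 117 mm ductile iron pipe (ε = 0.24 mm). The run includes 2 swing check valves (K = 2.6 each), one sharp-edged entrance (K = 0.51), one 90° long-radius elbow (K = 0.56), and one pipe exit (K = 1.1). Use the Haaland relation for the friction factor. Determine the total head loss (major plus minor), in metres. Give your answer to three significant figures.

H_L ≈ 113 m

V = 4Q/(πD²) = 2.818 m/s; V²/2g = 0.4048 m
Re = 7.31×10^5, ε/D = 0.00205 → f = 0.02384 (Haaland)
Major: h_f = f(L/D)·V²/2g = 0.02384·11368·0.4048 = 109.7 m
Minor: ΣK = 7.37; h_m = ΣK·V²/2g = 2.984 m
Total H_L = 109.7 + 2.984 = 112.7 m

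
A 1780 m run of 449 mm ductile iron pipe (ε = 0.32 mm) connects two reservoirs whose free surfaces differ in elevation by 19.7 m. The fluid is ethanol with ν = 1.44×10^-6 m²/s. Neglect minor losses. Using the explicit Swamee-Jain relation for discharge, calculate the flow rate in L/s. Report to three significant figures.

Q ≈ 362 L/s

Swamee-Jain (Type II): Q = -0.965·√(gD⁵h_f/L)·ln[ε/(3.7D) + √(3.17ν²L/(gD³h_f))]
√(gD⁵h_f/L) = √(9.81·0.449⁵·19.7/1780) = 0.04451
ε/(3.7D) = 1.93×10^-4; √(3.17ν²L/(gD³h_f)) = 2.59×10^-5
Q = -0.965·0.04451·ln(2.185×10^-4) = 0.3620 m³/s
Check: V = 2.29 m/s, Re = 7.13×10^5, f = 0.01876, h_f = 19.8 m ≈ 19.7 m ✓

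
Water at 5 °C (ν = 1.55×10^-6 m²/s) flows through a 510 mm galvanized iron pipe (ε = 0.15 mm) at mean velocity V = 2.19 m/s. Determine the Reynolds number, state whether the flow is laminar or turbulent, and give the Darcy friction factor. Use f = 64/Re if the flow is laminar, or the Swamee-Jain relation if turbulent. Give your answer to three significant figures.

Re ≈ 7.21×10^5; turbulent; f ≈ 0.0160

Re = VD/ν = 2.190·0.510/1.55×10^-6 = 7.21×10^5
Re > 4000 → turbulent; ε/D = 2.94×10^-4
Swamee-Jain: f = 0.01596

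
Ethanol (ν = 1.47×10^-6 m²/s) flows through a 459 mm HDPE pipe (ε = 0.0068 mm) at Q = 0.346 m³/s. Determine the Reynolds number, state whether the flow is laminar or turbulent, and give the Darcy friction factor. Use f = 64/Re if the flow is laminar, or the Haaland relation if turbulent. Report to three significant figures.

V = 4Q/(πD²) = 2.091 m/s
Re = VD/ν = 2.091·0.459/1.47×10^-6 = 6.53×10^5
Re > 4000 → turbulent; ε/D = 1.48×10^-5
Haaland: f = 0.01267

Re ≈ 6.53×10^5; turbulent; f ≈ 0.0127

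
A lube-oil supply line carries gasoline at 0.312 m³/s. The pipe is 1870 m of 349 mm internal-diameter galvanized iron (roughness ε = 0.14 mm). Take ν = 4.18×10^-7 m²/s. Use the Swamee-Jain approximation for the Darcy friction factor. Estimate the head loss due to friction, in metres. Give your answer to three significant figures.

V = 4Q/(πD²) = 4·0.312/(π·0.349²) = 3.261 m/s
Re = VD/ν = 3.261·0.349/4.18×10^-7 = 2.72×10^6 → turbulent
ε/D = 0.14/349 = 4.01×10^-4
Swamee-Jain: f = 0.01619
h_f = f(L/D)V²/(2g) = 0.01619·(1870/0.349)·3.261²/(2·9.81) = 47.04 m

h_f ≈ 47.0 m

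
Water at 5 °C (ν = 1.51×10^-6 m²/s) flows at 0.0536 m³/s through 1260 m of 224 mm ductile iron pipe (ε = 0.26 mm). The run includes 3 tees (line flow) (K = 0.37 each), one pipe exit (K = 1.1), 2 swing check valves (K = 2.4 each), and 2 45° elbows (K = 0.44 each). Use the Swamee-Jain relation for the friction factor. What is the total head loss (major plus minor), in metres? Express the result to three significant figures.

V = 4Q/(πD²) = 1.360 m/s; V²/2g = 0.09429 m
Re = 2.02×10^5, ε/D = 0.00116 → f = 0.02179 (Swamee-Jain)
Major: h_f = f(L/D)·V²/2g = 0.02179·5625·0.09429 = 11.56 m
Minor: ΣK = 7.89; h_m = ΣK·V²/2g = 0.7439 m
Total H_L = 11.56 + 0.7439 = 12.30 m

H_L ≈ 12.3 m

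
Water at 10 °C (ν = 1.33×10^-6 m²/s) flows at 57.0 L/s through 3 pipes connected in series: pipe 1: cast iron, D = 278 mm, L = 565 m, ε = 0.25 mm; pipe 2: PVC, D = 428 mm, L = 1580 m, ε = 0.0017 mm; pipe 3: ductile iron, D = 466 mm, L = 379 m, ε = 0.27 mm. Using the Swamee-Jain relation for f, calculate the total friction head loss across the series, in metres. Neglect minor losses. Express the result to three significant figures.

Pipe 1: V = 0.9391 m/s, Re = 1.96×10^5, ε/D = 8.99×10^-4, f = 0.02081, h_1 = f(L/D)V²/2g = 1.901 m
Pipe 2: V = 0.3962 m/s, Re = 1.27×10^5, ε/D = 3.97×10^-6, f = 0.01702, h_2 = f(L/D)V²/2g = 0.5026 m
Pipe 3: V = 0.3342 m/s, Re = 1.17×10^5, ε/D = 5.79×10^-4, f = 0.02037, h_3 = f(L/D)V²/2g = 0.09433 m
Series → Q common, losses add: H = Σh = 2.498 m

H ≈ 2.50 m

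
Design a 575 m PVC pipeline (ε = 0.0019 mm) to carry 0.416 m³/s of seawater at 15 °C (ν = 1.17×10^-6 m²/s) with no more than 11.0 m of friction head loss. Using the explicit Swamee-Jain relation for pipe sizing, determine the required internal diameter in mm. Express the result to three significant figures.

D ≈ 390 mm

Swamee-Jain (Type III): D = 0.66·[ε^1.25·(LQ²/(gh_f))^4.75 + ν·Q^9.4·(L/(gh_f))^5.2]^0.04
LQ²/(gh_f) = 0.9221; L/(gh_f) = 5.329
Term 1 = ε^1.25·(…)^4.75 = 4.80×10^-8; Term 2 = ν·Q^9.4·(…)^5.2 = 1.85×10^-6
D = 0.66·(4.80×10^-8 + 1.85×10^-6)^0.04 = 0.3896 m = 390 mm
Check: V = 3.49 m/s, Re = 1.16×10^6, f = 0.01145, h_f = 10.5 m ≈ 11.0 m ✓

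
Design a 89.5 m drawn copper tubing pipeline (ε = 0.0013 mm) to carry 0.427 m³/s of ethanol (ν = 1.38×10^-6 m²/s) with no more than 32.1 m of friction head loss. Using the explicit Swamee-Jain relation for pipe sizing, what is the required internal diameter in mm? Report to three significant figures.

D ≈ 215 mm

Swamee-Jain (Type III): D = 0.66·[ε^1.25·(LQ²/(gh_f))^4.75 + ν·Q^9.4·(L/(gh_f))^5.2]^0.04
LQ²/(gh_f) = 0.05182; L/(gh_f) = 0.2842
Term 1 = ε^1.25·(…)^4.75 = 3.44×10^-14; Term 2 = ν·Q^9.4·(…)^5.2 = 6.68×10^-13
D = 0.66·(3.44×10^-14 + 6.68×10^-13)^0.04 = 0.2155 m = 215 mm
Check: V = 11.7 m/s, Re = 1.83×10^6, f = 0.01073, h_f = 31.1 m ≈ 32.1 m ✓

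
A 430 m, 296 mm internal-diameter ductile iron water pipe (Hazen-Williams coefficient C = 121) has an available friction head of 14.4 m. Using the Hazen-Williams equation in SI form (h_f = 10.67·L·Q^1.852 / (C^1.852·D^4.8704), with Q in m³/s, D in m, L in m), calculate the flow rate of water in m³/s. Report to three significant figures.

Rearranging: Q = [h_f·C^1.852·D^4.8704 / (10.67·L)]^(1/1.852)
Q = [14.4·121^1.852·0.296^4.8704 / (10.67·430)]^0.540 = 0.2191 m³/s

Q ≈ 0.219 m³/s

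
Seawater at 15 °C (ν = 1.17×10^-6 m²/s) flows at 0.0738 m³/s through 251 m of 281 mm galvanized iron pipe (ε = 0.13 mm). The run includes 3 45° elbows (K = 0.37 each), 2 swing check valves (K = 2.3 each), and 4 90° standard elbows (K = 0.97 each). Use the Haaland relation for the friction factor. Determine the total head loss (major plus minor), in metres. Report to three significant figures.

V = 4Q/(πD²) = 1.190 m/s; V²/2g = 0.07218 m
Re = 2.86×10^5, ε/D = 4.63×10^-4 → f = 0.01791 (Haaland)
Major: h_f = f(L/D)·V²/2g = 0.01791·893.2·0.07218 = 1.155 m
Minor: ΣK = 9.59; h_m = ΣK·V²/2g = 0.6922 m
Total H_L = 1.155 + 0.6922 = 1.847 m

H_L ≈ 1.85 m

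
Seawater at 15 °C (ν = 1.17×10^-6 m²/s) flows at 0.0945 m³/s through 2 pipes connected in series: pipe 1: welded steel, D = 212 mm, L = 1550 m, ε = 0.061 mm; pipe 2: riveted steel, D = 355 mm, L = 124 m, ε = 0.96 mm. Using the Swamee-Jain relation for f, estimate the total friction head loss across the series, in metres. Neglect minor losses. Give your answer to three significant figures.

H ≈ 44.0 m

Pipe 1: V = 2.677 m/s, Re = 4.85×10^5, ε/D = 2.88×10^-4, f = 0.01631, h_1 = f(L/D)V²/2g = 43.56 m
Pipe 2: V = 0.9547 m/s, Re = 2.90×10^5, ε/D = 0.00270, f = 0.02607, h_2 = f(L/D)V²/2g = 0.4231 m
Series → Q common, losses add: H = Σh = 43.98 m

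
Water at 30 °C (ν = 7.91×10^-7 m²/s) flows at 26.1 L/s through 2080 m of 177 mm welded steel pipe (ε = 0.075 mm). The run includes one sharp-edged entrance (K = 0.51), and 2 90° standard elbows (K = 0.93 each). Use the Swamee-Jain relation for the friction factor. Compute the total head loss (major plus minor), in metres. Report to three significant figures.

V = 4Q/(πD²) = 1.061 m/s; V²/2g = 0.05735 m
Re = 2.37×10^5, ε/D = 4.24×10^-4 → f = 0.01823 (Swamee-Jain)
Major: h_f = f(L/D)·V²/2g = 0.01823·11751·0.05735 = 12.28 m
Minor: ΣK = 2.37; h_m = ΣK·V²/2g = 0.1359 m
Total H_L = 12.28 + 0.1359 = 12.42 m

H_L ≈ 12.4 m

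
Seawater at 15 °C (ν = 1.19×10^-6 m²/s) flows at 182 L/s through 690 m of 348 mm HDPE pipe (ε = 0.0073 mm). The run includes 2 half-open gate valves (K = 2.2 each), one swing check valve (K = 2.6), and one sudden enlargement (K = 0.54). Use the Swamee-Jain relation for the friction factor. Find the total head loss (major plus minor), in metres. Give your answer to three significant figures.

H_L ≈ 6.29 m

V = 4Q/(πD²) = 1.913 m/s; V²/2g = 0.1866 m
Re = 5.60×10^5, ε/D = 2.10×10^-5 → f = 0.01318 (Swamee-Jain)
Major: h_f = f(L/D)·V²/2g = 0.01318·1983·0.1866 = 4.878 m
Minor: ΣK = 7.54; h_m = ΣK·V²/2g = 1.407 m
Total H_L = 4.878 + 1.407 = 6.285 m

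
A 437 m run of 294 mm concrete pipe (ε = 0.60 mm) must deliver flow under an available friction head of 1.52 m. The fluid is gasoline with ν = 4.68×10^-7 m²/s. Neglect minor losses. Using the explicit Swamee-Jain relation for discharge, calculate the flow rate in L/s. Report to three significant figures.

Q ≈ 62.3 L/s

Swamee-Jain (Type II): Q = -0.965·√(gD⁵h_f/L)·ln[ε/(3.7D) + √(3.17ν²L/(gD³h_f))]
√(gD⁵h_f/L) = √(9.81·0.294⁵·1.52/437) = 0.008657
ε/(3.7D) = 5.52×10^-4; √(3.17ν²L/(gD³h_f)) = 2.83×10^-5
Q = -0.965·0.008657·ln(5.799×10^-4) = 0.06226 m³/s
Check: V = 0.917 m/s, Re = 5.76×10^5, f = 0.02397, h_f = 1.53 m ≈ 1.52 m ✓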